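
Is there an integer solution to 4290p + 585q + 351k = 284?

gcd(4290, 585):
  4290 = 7·585 + 195
  585 = 3·195
so gcd(4290, 585) = 195.
gcd(195, 351) = 39.
39 does not divide 284 (remainder 11), so no integer solutions.

no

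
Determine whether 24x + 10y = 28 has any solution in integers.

gcd(24, 10) = 2.
2 divides 28, so integer solutions exist.

yes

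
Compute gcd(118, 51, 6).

1

gcd(118, 51) = 1  (118 = 2×51 + 16, 51 = 3×16 + 3, 16 = 5×3 + 1, 3 = 3×1).
gcd(1, 6) = 1.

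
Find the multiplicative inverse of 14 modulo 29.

gcd(29, 14):
  29 = 2·14 + 1
  14 = 14·1
so gcd(29, 14) = 1.
Back-substitute for Bézout coefficients:
  1 = 29 - 2·14
  ... = 14·(-2) + 29·(1)
So 14·-2 ≡ 1 (mod 29), and -2 mod 29 = 27.

27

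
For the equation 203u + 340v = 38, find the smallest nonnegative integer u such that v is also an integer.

166

gcd(340, 203) = 1.
1 divides 38, so solutions exist.
By Bézout, 203·(67) + 340·(-40) = 1.
Scale by 38/1 = 38: (u₀, v₀) = (2546, -1520).
General solution: u = 2546 + 340t, v = -1520 - 203t for integer t.
u ≥ 0: smallest is 2546 mod 340 = 166 (at t = -7), with v = -99.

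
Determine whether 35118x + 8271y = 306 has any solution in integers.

yes

gcd(35118, 8271):
  35118 = 4*8271 + 2034
  8271 = 4*2034 + 135
  2034 = 15*135 + 9
  135 = 15*9
so gcd(35118, 8271) = 9.
9 divides 306, so integer solutions exist.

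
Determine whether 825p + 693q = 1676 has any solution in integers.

gcd(825, 693) = 33  (825 = 1·693 + 132, 693 = 5·132 + 33, 132 = 4·33).
33 does not divide 1676 (remainder 26), so no integer solutions.

no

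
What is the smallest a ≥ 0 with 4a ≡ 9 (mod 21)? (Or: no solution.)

18

gcd(21, 4) = 1.
1 divides 9, so solutions exist.
By Bézout, 4*(-5) + 21*(1) = 1.
So 4*(-5) ≡ 1 (mod 21); multiply by 9: a ≡ -45 (mod 21).
Smallest nonnegative: a = -45 mod 21 = 18.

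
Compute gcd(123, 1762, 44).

1

gcd(1762, 123) = 1  (1762 = 14*123 + 40, 123 = 3*40 + 3, 40 = 13*3 + 1, 3 = 3*1).
gcd(1, 44) = 1.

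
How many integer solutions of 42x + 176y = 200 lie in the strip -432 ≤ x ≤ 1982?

gcd(176, 42) = 2.
By Bézout, 42·(21) + 176·(-5) = 2.
Particular solution: (76, -17).
General solution: x = 76 + 88t, y = -17 - 21t for integer t.
-432 ≤ 76 + 88t ≤ 1982 gives t ∈ [-5, 21], which is 27 values.

27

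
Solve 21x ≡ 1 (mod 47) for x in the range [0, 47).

9

gcd(47, 21):
  47 = 2·21 + 5
  21 = 4·5 + 1
  5 = 5·1
so gcd(47, 21) = 1.
Back-substitute for Bézout coefficients:
  1 = 21 - 4·5
  ... = 21·(9) + 47·(-4)
So 21·9 ≡ 1 (mod 47), and 9 mod 47 = 9.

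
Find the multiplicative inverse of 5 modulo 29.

6

gcd(29, 5):
  29 = 5×5 + 4
  5 = 1×4 + 1
  4 = 4×1
so gcd(29, 5) = 1.
Back-substitute for Bézout coefficients:
  1 = 5 - 1×4
  ... = 5×(6) + 29×(-1)
So 5×6 ≡ 1 (mod 29), and 6 mod 29 = 6.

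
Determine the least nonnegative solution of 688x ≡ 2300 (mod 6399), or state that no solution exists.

4877

gcd(6399, 688) = 1  (6399 = 9·688 + 207, 688 = 3·207 + 67, 207 = 3·67 + 6, 67 = 11·6 + 1, 6 = 6·1).
1 divides 2300, so solutions exist.
Back-substituting, 688·(1051) + 6399·(-113) = 1.
So 688·(1051) ≡ 1 (mod 6399); multiply by 2300: x ≡ 2417300 (mod 6399).
Smallest nonnegative: x = 2417300 mod 6399 = 4877.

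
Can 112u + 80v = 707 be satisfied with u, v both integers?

no

gcd(112, 80):
  112 = 1·80 + 32
  80 = 2·32 + 16
  32 = 2·16
so gcd(112, 80) = 16.
16 does not divide 707 (remainder 3), so no integer solutions.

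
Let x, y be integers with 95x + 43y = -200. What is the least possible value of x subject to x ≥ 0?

16

gcd(95, 43):
  95 = 2*43 + 9
  43 = 4*9 + 7
  9 = 1*7 + 2
  7 = 3*2 + 1
  2 = 2*1
so gcd(95, 43) = 1.
1 divides -200, so solutions exist.
Back-substitute for Bézout coefficients:
  1 = 7 - 3*2
  ... = 95*(-19) + 43*(42)
Scale by -200/1 = -200: (x₀, y₀) = (3800, -8400).
General solution: x = 3800 + 43t, y = -8400 - 95t for integer t.
x ≥ 0: smallest is 3800 mod 43 = 16 (at t = -88), with y = -40.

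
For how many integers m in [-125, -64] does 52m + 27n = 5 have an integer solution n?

gcd(52, 27) = 1.
By Bézout, 52·(13) + 27·(-25) = 1.
Particular solution: (11, -21).
General solution: m = 11 + 27t, n = -21 - 52t for integer t.
-125 ≤ 11 + 27t ≤ -64 gives t ∈ [-5, -3], which is 3 values.

3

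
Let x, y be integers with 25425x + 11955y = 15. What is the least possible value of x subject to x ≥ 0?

gcd(25425, 11955) = 15.
15 divides 15, so solutions exist.
By Bézout, 25425*(363) + 11955*(-772) = 15.
Scale by 15/15 = 1: (x₀, y₀) = (363, -772).
General solution: x = 363 + 797t, y = -772 - 1695t for integer t.
x ≥ 0: smallest is 363 mod 797 = 363 (at t = 0), with y = -772.

363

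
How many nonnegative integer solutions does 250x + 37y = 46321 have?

5

gcd(250, 37):
  250 = 6·37 + 28
  37 = 1·28 + 9
  28 = 3·9 + 1
  9 = 9·1
so gcd(250, 37) = 1.
Back-substitute for Bézout coefficients:
  1 = 28 - 3·9
  ... = 250·(4) + 37·(-27)
Scale by 46321: one solution is (185284, -1250667). Reduce x mod 37: (25, 1083).
General: x = 25 + 37t, y = 1083 - 250t.
x ≥ 0 ⇒ t ≥ 0; y ≥ 0 ⇒ t ≤ 4. So t ∈ [0, 4]: 5 solutions.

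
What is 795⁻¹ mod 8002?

gcd(8002, 795):
  8002 = 10·795 + 52
  795 = 15·52 + 15
  52 = 3·15 + 7
  15 = 2·7 + 1
  7 = 7·1
so gcd(8002, 795) = 1.
Back-substitute for Bézout coefficients:
  1 = 15 - 2·7
  ... = 795·(1077) + 8002·(-107)
So 795·1077 ≡ 1 (mod 8002), and 1077 mod 8002 = 1077.

1077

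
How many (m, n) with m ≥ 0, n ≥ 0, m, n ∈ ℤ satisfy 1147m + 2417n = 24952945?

9

gcd(2417, 1147) = 1  (2417 = 2*1147 + 123, 1147 = 9*123 + 40, 123 = 3*40 + 3, 40 = 13*3 + 1, 3 = 3*1).
Back-substituting, 1147*(786) + 2417*(-373) = 1.
Scale by 24952945: one solution is (19613014770, -9307448485). Reduce m mod 2417: (2400, 9185).
General: m = 2400 + 2417t, n = 9185 - 1147t.
m ≥ 0 ⇒ t ≥ 0; n ≥ 0 ⇒ t ≤ 8. So t ∈ [0, 8]: 9 solutions.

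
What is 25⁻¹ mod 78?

gcd(78, 25) = 1  (78 = 3·25 + 3, 25 = 8·3 + 1, 3 = 3·1).
Back-substituting, 25·(25) + 78·(-8) = 1.
So 25·25 ≡ 1 (mod 78), and 25 mod 78 = 25.

25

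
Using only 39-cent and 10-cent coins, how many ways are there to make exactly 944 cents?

Need nonnegative integers with 39j + 10k = 944.
gcd(39, 10) = 1, and 39·(-1) + 10·(4) = 1.
So (j₀, k₀) = (-944, 3776); general j = -944 + 10t, k = 3776 - 39t.
j ≥ 0 ⇒ t ≥ 95; k ≥ 0 ⇒ t ≤ 96. That's 2 values of t.

2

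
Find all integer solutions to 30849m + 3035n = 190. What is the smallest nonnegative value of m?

gcd(30849, 3035):
  30849 = 10×3035 + 499
  3035 = 6×499 + 41
  499 = 12×41 + 7
  41 = 5×7 + 6
  7 = 1×6 + 1
  6 = 6×1
so gcd(30849, 3035) = 1.
1 divides 190, so solutions exist.
Back-substitute for Bézout coefficients:
  1 = 7 - 1×6
  ... = 30849×(444) + 3035×(-4513)
Scale by 190/1 = 190: (m₀, n₀) = (84360, -857470).
General solution: m = 84360 + 3035t, n = -857470 - 30849t for integer t.
m ≥ 0: smallest is 84360 mod 3035 = 2415 (at t = -27), with n = -24547.

2415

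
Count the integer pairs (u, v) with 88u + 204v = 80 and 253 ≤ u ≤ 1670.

28

gcd(204, 88) = 4.
By Bézout, 88*(7) + 204*(-3) = 4.
Particular solution: (38, -16).
General solution: u = 38 + 51t, v = -16 - 22t for integer t.
253 ≤ 38 + 51t ≤ 1670 gives t ∈ [5, 32], which is 28 values.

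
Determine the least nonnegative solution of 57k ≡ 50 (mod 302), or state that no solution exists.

gcd(302, 57) = 1  (302 = 5·57 + 17, 57 = 3·17 + 6, 17 = 2·6 + 5, 6 = 1·5 + 1, 5 = 5·1).
1 divides 50, so solutions exist.
Back-substituting, 57·(53) + 302·(-10) = 1.
So 57·(53) ≡ 1 (mod 302); multiply by 50: k ≡ 2650 (mod 302).
Smallest nonnegative: k = 2650 mod 302 = 234.

234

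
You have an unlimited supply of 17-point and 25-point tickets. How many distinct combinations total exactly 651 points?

Need nonnegative integers with 17j + 25k = 651.
gcd(17, 25) = 1, and 17·(3) + 25·(-2) = 1.
So (j₀, k₀) = (1953, -1302); general j = 1953 + 25t, k = -1302 - 17t.
j ≥ 0 ⇒ t ≥ -78; k ≥ 0 ⇒ t ≤ -77. That's 2 values of t.

2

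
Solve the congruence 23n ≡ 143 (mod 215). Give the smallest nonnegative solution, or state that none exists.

81

gcd(215, 23) = 1  (215 = 9·23 + 8, 23 = 2·8 + 7, 8 = 1·7 + 1, 7 = 7·1).
1 divides 143, so solutions exist.
Back-substituting, 23·(-28) + 215·(3) = 1.
So 23·(-28) ≡ 1 (mod 215); multiply by 143: n ≡ -4004 (mod 215).
Smallest nonnegative: n = -4004 mod 215 = 81.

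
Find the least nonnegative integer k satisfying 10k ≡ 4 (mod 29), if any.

12

gcd(29, 10) = 1  (29 = 2·10 + 9, 10 = 1·9 + 1, 9 = 9·1).
1 divides 4, so solutions exist.
Back-substituting, 10·(3) + 29·(-1) = 1.
So 10·(3) ≡ 1 (mod 29); multiply by 4: k ≡ 12 (mod 29).
Smallest nonnegative: k = 12 mod 29 = 12.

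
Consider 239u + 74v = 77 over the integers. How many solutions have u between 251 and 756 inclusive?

gcd(239, 74) = 1  (239 = 3·74 + 17, 74 = 4·17 + 6, 17 = 2·6 + 5, 6 = 1·5 + 1, 5 = 5·1).
Back-substituting, 239·(-13) + 74·(42) = 1.
Scale by 77: particular solution (-1001, 3234); reduce u mod 74: (35, -112).
General solution: u = 35 + 74t, v = -112 - 239t for integer t.
251 ≤ 35 + 74t ≤ 756 gives t ∈ [3, 9], which is 7 values.

7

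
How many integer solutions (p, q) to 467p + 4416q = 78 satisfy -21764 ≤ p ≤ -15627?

gcd(4416, 467) = 1.
By Bézout, 467*(539) + 4416*(-57) = 1.
Particular solution: (2298, -243).
General solution: p = 2298 + 4416t, q = -243 - 467t for integer t.
-21764 ≤ 2298 + 4416t ≤ -15627 gives t ∈ [-5, -5], which is 1 value.

1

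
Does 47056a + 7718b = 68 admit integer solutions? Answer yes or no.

gcd(47056, 7718) = 34.
34 divides 68, so integer solutions exist.

yes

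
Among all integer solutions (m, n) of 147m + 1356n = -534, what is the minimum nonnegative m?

310

gcd(1356, 147):
  1356 = 9*147 + 33
  147 = 4*33 + 15
  33 = 2*15 + 3
  15 = 5*3
so gcd(1356, 147) = 3.
3 divides -534, so solutions exist.
Back-substitute for Bézout coefficients:
  3 = 33 - 2*15
  ... = 147*(-83) + 1356*(9)
Scale by -534/3 = -178: (m₀, n₀) = (14774, -1602).
General solution: m = 14774 + 452t, n = -1602 - 49t for integer t.
m ≥ 0: smallest is 14774 mod 452 = 310 (at t = -32), with n = -34.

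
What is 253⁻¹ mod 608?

gcd(608, 253) = 1.
By Bézout, 253×(149) + 608×(-62) = 1.
So 253×149 ≡ 1 (mod 608), and 149 mod 608 = 149.

149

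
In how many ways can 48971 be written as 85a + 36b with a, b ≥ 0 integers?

16

gcd(85, 36) = 1.
By Bézout, 85×(-11) + 36×(26) = 1.
One solution: (23, 1306).
General: a = 23 + 36t, b = 1306 - 85t.
a ≥ 0 ⇒ t ≥ 0; b ≥ 0 ⇒ t ≤ 15. So t ∈ [0, 15]: 16 solutions.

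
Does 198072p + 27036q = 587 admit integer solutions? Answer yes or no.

no

gcd(198072, 27036) = 36  (198072 = 7×27036 + 8820, 27036 = 3×8820 + 576, 8820 = 15×576 + 180, 576 = 3×180 + 36, 180 = 5×36).
36 does not divide 587 (remainder 11), so no integer solutions.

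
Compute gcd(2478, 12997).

gcd(12997, 2478) = 1  (12997 = 5*2478 + 607, 2478 = 4*607 + 50, 607 = 12*50 + 7, 50 = 7*7 + 1, 7 = 7*1).

1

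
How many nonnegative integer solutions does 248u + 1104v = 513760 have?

15

gcd(1104, 248):
  1104 = 4*248 + 112
  248 = 2*112 + 24
  112 = 4*24 + 16
  24 = 1*16 + 8
  16 = 2*8
so gcd(1104, 248) = 8.
Back-substitute for Bézout coefficients:
  8 = 24 - 1*16
  ... = 248*(49) + 1104*(-11)
Scale by 64220: one solution is (3146780, -706420). Reduce u mod 138: (104, 442).
General: u = 104 + 138t, v = 442 - 31t.
u ≥ 0 ⇒ t ≥ 0; v ≥ 0 ⇒ t ≤ 14. So t ∈ [0, 14]: 15 solutions.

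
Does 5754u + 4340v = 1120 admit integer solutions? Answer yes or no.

yes

gcd(5754, 4340) = 14.
14 divides 1120, so integer solutions exist.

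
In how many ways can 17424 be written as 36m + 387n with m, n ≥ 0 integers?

gcd(387, 36):
  387 = 10*36 + 27
  36 = 1*27 + 9
  27 = 3*9
so gcd(387, 36) = 9.
Back-substitute for Bézout coefficients:
  9 = 36 - 1*27
  ... = 36*(11) + 387*(-1)
Scale by 1936: one solution is (21296, -1936). Reduce m mod 43: (11, 44).
General: m = 11 + 43t, n = 44 - 4t.
m ≥ 0 ⇒ t ≥ 0; n ≥ 0 ⇒ t ≤ 11. So t ∈ [0, 11]: 12 solutions.

12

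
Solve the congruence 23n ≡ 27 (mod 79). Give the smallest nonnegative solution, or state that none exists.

63

gcd(79, 23) = 1.
1 divides 27, so solutions exist.
By Bézout, 23·(-24) + 79·(7) = 1.
So 23·(-24) ≡ 1 (mod 79); multiply by 27: n ≡ -648 (mod 79).
Smallest nonnegative: n = -648 mod 79 = 63.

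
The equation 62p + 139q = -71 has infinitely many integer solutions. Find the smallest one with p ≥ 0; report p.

gcd(139, 62):
  139 = 2*62 + 15
  62 = 4*15 + 2
  15 = 7*2 + 1
  2 = 2*1
so gcd(139, 62) = 1.
1 divides -71, so solutions exist.
Back-substitute for Bézout coefficients:
  1 = 15 - 7*2
  ... = 62*(-65) + 139*(29)
Scale by -71/1 = -71: (p₀, q₀) = (4615, -2059).
General solution: p = 4615 + 139t, q = -2059 - 62t for integer t.
p ≥ 0: smallest is 4615 mod 139 = 28 (at t = -33), with q = -13.

28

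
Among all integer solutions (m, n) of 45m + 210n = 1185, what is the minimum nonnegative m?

3

gcd(210, 45):
  210 = 4*45 + 30
  45 = 1*30 + 15
  30 = 2*15
so gcd(210, 45) = 15.
15 divides 1185, so solutions exist.
Back-substitute for Bézout coefficients:
  15 = 45 - 1*30
  ... = 45*(5) + 210*(-1)
Scale by 1185/15 = 79: (m₀, n₀) = (395, -79).
General solution: m = 395 + 14t, n = -79 - 3t for integer t.
m ≥ 0: smallest is 395 mod 14 = 3 (at t = -28), with n = 5.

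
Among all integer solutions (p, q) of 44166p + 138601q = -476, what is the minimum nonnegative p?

gcd(138601, 44166):
  138601 = 3×44166 + 6103
  44166 = 7×6103 + 1445
  6103 = 4×1445 + 323
  1445 = 4×323 + 153
  323 = 2×153 + 17
  153 = 9×17
so gcd(138601, 44166) = 17.
17 divides -476, so solutions exist.
Back-substitute for Bézout coefficients:
  17 = 323 - 2×153
  ... = 44166×(-863) + 138601×(275)
Scale by -476/17 = -28: (p₀, q₀) = (24164, -7700).
General solution: p = 24164 + 8153t, q = -7700 - 2598t for integer t.
p ≥ 0: smallest is 24164 mod 8153 = 7858 (at t = -2), with q = -2504.

7858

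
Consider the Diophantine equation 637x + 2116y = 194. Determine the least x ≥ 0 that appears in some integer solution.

1050

gcd(2116, 637) = 1  (2116 = 3·637 + 205, 637 = 3·205 + 22, 205 = 9·22 + 7, 22 = 3·7 + 1, 7 = 7·1).
1 divides 194, so solutions exist.
Back-substituting, 637·(289) + 2116·(-87) = 1.
Scale by 194/1 = 194: (x₀, y₀) = (56066, -16878).
General solution: x = 56066 + 2116t, y = -16878 - 637t for integer t.
x ≥ 0: smallest is 56066 mod 2116 = 1050 (at t = -26), with y = -316.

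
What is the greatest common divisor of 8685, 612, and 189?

gcd(8685, 612) = 9.
gcd(9, 189) = 9.

9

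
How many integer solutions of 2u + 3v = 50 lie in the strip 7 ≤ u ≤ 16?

gcd(3, 2):
  3 = 1·2 + 1
  2 = 2·1
so gcd(3, 2) = 1.
Back-substitute for Bézout coefficients:
  1 = 3 - 1·2
  ... = 2·(-1) + 3·(1)
Scale by 50: particular solution (-50, 50); reduce u mod 3: (1, 16).
General solution: u = 1 + 3t, v = 16 - 2t for integer t.
7 ≤ 1 + 3t ≤ 16 gives t ∈ [2, 5], which is 4 values.

4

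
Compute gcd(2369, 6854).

gcd(6854, 2369):
  6854 = 2×2369 + 2116
  2369 = 1×2116 + 253
  2116 = 8×253 + 92
  253 = 2×92 + 69
  92 = 1×69 + 23
  69 = 3×23
so gcd(6854, 2369) = 23.

23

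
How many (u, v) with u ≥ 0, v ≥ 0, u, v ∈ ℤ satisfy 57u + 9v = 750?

gcd(57, 9):
  57 = 6×9 + 3
  9 = 3×3
so gcd(57, 9) = 3.
Back-substitute for Bézout coefficients:
  3 = 57 - 6×9
  ... = 57×(1) + 9×(-6)
Scale by 250: one solution is (250, -1500). Reduce u mod 3: (1, 77).
General: u = 1 + 3t, v = 77 - 19t.
u ≥ 0 ⇒ t ≥ 0; v ≥ 0 ⇒ t ≤ 4. So t ∈ [0, 4]: 5 solutions.

5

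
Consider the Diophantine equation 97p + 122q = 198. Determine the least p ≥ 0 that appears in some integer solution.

36

gcd(122, 97) = 1.
1 divides 198, so solutions exist.
By Bézout, 97×(39) + 122×(-31) = 1.
Scale by 198/1 = 198: (p₀, q₀) = (7722, -6138).
General solution: p = 7722 + 122t, q = -6138 - 97t for integer t.
p ≥ 0: smallest is 7722 mod 122 = 36 (at t = -63), with q = -27.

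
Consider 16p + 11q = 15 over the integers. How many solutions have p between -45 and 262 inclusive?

gcd(16, 11) = 1.
By Bézout, 16·(-2) + 11·(3) = 1.
Particular solution: (3, -3).
General solution: p = 3 + 11t, q = -3 - 16t for integer t.
-45 ≤ 3 + 11t ≤ 262 gives t ∈ [-4, 23], which is 28 values.

28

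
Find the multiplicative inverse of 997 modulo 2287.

1725

gcd(2287, 997) = 1.
By Bézout, 997*(-562) + 2287*(245) = 1.
So 997*-562 ≡ 1 (mod 2287), and -562 mod 2287 = 1725.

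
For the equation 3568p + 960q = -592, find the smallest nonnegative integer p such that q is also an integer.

41

gcd(3568, 960):
  3568 = 3·960 + 688
  960 = 1·688 + 272
  688 = 2·272 + 144
  272 = 1·144 + 128
  144 = 1·128 + 16
  128 = 8·16
so gcd(3568, 960) = 16.
16 divides -592, so solutions exist.
Back-substitute for Bézout coefficients:
  16 = 144 - 1·128
  ... = 3568·(7) + 960·(-26)
Scale by -592/16 = -37: (p₀, q₀) = (-259, 962).
General solution: p = -259 + 60t, q = 962 - 223t for integer t.
p ≥ 0: smallest is -259 mod 60 = 41 (at t = 5), with q = -153.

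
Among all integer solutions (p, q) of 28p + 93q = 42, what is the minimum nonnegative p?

gcd(93, 28) = 1.
1 divides 42, so solutions exist.
By Bézout, 28*(10) + 93*(-3) = 1.
Scale by 42/1 = 42: (p₀, q₀) = (420, -126).
General solution: p = 420 + 93t, q = -126 - 28t for integer t.
p ≥ 0: smallest is 420 mod 93 = 48 (at t = -4), with q = -14.

48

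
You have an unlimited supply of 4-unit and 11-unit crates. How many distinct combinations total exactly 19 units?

1

Need nonnegative integers with 4j + 11k = 19.
gcd(4, 11) = 1, and 4·(3) + 11·(-1) = 1.
So (j₀, k₀) = (57, -19); general j = 57 + 11t, k = -19 - 4t.
j ≥ 0 ⇒ t ≥ -5; k ≥ 0 ⇒ t ≤ -5. That's 1 value of t.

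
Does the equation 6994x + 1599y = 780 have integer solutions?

gcd(6994, 1599) = 13.
13 divides 780, so integer solutions exist.

yes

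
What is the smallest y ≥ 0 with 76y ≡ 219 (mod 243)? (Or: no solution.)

gcd(243, 76):
  243 = 3*76 + 15
  76 = 5*15 + 1
  15 = 15*1
so gcd(243, 76) = 1.
1 divides 219, so solutions exist.
Back-substitute for Bézout coefficients:
  1 = 76 - 5*15
  ... = 76*(16) + 243*(-5)
So 76*(16) ≡ 1 (mod 243); multiply by 219: y ≡ 3504 (mod 243).
Smallest nonnegative: y = 3504 mod 243 = 102.

102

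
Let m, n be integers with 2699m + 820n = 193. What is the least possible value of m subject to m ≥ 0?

687

gcd(2699, 820) = 1  (2699 = 3×820 + 239, 820 = 3×239 + 103, 239 = 2×103 + 33, 103 = 3×33 + 4, 33 = 8×4 + 1, 4 = 4×1).
1 divides 193, so solutions exist.
Back-substituting, 2699×(199) + 820×(-655) = 1.
Scale by 193/1 = 193: (m₀, n₀) = (38407, -126415).
General solution: m = 38407 + 820t, n = -126415 - 2699t for integer t.
m ≥ 0: smallest is 38407 mod 820 = 687 (at t = -46), with n = -2261.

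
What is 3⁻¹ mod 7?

5

gcd(7, 3):
  7 = 2·3 + 1
  3 = 3·1
so gcd(7, 3) = 1.
Back-substitute for Bézout coefficients:
  1 = 7 - 2·3
  ... = 3·(-2) + 7·(1)
So 3·-2 ≡ 1 (mod 7), and -2 mod 7 = 5.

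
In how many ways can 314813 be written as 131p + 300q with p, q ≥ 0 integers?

8

gcd(300, 131) = 1  (300 = 2·131 + 38, 131 = 3·38 + 17, 38 = 2·17 + 4, 17 = 4·4 + 1, 4 = 4·1).
Back-substituting, 131·(71) + 300·(-31) = 1.
Scale by 314813: one solution is (22351723, -9759203). Reduce p mod 300: (223, 952).
General: p = 223 + 300t, q = 952 - 131t.
p ≥ 0 ⇒ t ≥ 0; q ≥ 0 ⇒ t ≤ 7. So t ∈ [0, 7]: 8 solutions.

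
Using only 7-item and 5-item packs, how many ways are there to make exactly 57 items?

2

Need nonnegative integers with 7j + 5k = 57.
gcd(7, 5) = 1, and 7·(-2) + 5·(3) = 1.
So (j₀, k₀) = (-114, 171); general j = -114 + 5t, k = 171 - 7t.
j ≥ 0 ⇒ t ≥ 23; k ≥ 0 ⇒ t ≤ 24. That's 2 values of t.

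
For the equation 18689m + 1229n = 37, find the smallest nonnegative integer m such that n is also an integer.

gcd(18689, 1229):
  18689 = 15*1229 + 254
  1229 = 4*254 + 213
  254 = 1*213 + 41
  213 = 5*41 + 8
  41 = 5*8 + 1
  8 = 8*1
so gcd(18689, 1229) = 1.
1 divides 37, so solutions exist.
Back-substitute for Bézout coefficients:
  1 = 41 - 5*8
  ... = 18689*(150) + 1229*(-2281)
Scale by 37/1 = 37: (m₀, n₀) = (5550, -84397).
General solution: m = 5550 + 1229t, n = -84397 - 18689t for integer t.
m ≥ 0: smallest is 5550 mod 1229 = 634 (at t = -4), with n = -9641.

634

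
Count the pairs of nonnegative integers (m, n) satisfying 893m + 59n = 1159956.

22

gcd(893, 59) = 1.
By Bézout, 893×(-22) + 59×(333) = 1.
One solution: (2, 19630).
General: m = 2 + 59t, n = 19630 - 893t.
m ≥ 0 ⇒ t ≥ 0; n ≥ 0 ⇒ t ≤ 21. So t ∈ [0, 21]: 22 solutions.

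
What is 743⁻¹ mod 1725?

gcd(1725, 743):
  1725 = 2×743 + 239
  743 = 3×239 + 26
  239 = 9×26 + 5
  26 = 5×5 + 1
  5 = 5×1
so gcd(1725, 743) = 1.
Back-substitute for Bézout coefficients:
  1 = 26 - 5×5
  ... = 743×(332) + 1725×(-143)
So 743×332 ≡ 1 (mod 1725), and 332 mod 1725 = 332.

332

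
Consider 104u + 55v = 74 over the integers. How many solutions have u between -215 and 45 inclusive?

5

gcd(104, 55) = 1.
By Bézout, 104×(9) + 55×(-17) = 1.
Particular solution: (6, -10).
General solution: u = 6 + 55t, v = -10 - 104t for integer t.
-215 ≤ 6 + 55t ≤ 45 gives t ∈ [-4, 0], which is 5 values.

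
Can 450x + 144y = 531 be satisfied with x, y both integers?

gcd(450, 144) = 18  (450 = 3*144 + 18, 144 = 8*18).
18 does not divide 531 (remainder 9), so no integer solutions.

no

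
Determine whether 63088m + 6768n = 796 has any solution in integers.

no

gcd(63088, 6768):
  63088 = 9·6768 + 2176
  6768 = 3·2176 + 240
  2176 = 9·240 + 16
  240 = 15·16
so gcd(63088, 6768) = 16.
16 does not divide 796 (remainder 12), so no integer solutions.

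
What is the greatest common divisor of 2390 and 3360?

gcd(3360, 2390):
  3360 = 1·2390 + 970
  2390 = 2·970 + 450
  970 = 2·450 + 70
  450 = 6·70 + 30
  70 = 2·30 + 10
  30 = 3·10
so gcd(3360, 2390) = 10.

10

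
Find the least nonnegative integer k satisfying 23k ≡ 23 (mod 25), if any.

gcd(25, 23):
  25 = 1×23 + 2
  23 = 11×2 + 1
  2 = 2×1
so gcd(25, 23) = 1.
1 divides 23, so solutions exist.
Back-substitute for Bézout coefficients:
  1 = 23 - 11×2
  ... = 23×(12) + 25×(-11)
So 23×(12) ≡ 1 (mod 25); multiply by 23: k ≡ 276 (mod 25).
Smallest nonnegative: k = 276 mod 25 = 1.

1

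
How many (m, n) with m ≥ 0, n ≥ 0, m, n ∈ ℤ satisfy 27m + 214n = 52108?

gcd(214, 27) = 1  (214 = 7·27 + 25, 27 = 1·25 + 2, 25 = 12·2 + 1, 2 = 2·1).
Back-substituting, 27·(-103) + 214·(13) = 1.
Scale by 52108: one solution is (-5367124, 677404). Reduce m mod 214: (210, 217).
General: m = 210 + 214t, n = 217 - 27t.
m ≥ 0 ⇒ t ≥ 0; n ≥ 0 ⇒ t ≤ 8. So t ∈ [0, 8]: 9 solutions.

9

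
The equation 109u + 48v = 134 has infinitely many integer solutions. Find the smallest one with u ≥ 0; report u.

14

gcd(109, 48):
  109 = 2*48 + 13
  48 = 3*13 + 9
  13 = 1*9 + 4
  9 = 2*4 + 1
  4 = 4*1
so gcd(109, 48) = 1.
1 divides 134, so solutions exist.
Back-substitute for Bézout coefficients:
  1 = 9 - 2*4
  ... = 109*(-11) + 48*(25)
Scale by 134/1 = 134: (u₀, v₀) = (-1474, 3350).
General solution: u = -1474 + 48t, v = 3350 - 109t for integer t.
u ≥ 0: smallest is -1474 mod 48 = 14 (at t = 31), with v = -29.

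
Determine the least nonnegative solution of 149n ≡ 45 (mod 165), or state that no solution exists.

90

gcd(165, 149):
  165 = 1*149 + 16
  149 = 9*16 + 5
  16 = 3*5 + 1
  5 = 5*1
so gcd(165, 149) = 1.
1 divides 45, so solutions exist.
Back-substitute for Bézout coefficients:
  1 = 16 - 3*5
  ... = 149*(-31) + 165*(28)
So 149*(-31) ≡ 1 (mod 165); multiply by 45: n ≡ -1395 (mod 165).
Smallest nonnegative: n = -1395 mod 165 = 90.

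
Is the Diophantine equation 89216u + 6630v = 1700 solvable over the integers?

gcd(89216, 6630) = 34  (89216 = 13×6630 + 3026, 6630 = 2×3026 + 578, 3026 = 5×578 + 136, 578 = 4×136 + 34, 136 = 4×34).
34 divides 1700, so integer solutions exist.

yes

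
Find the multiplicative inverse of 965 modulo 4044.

gcd(4044, 965):
  4044 = 4*965 + 184
  965 = 5*184 + 45
  184 = 4*45 + 4
  45 = 11*4 + 1
  4 = 4*1
so gcd(4044, 965) = 1.
Back-substitute for Bézout coefficients:
  1 = 45 - 11*4
  ... = 965*(989) + 4044*(-236)
So 965*989 ≡ 1 (mod 4044), and 989 mod 4044 = 989.

989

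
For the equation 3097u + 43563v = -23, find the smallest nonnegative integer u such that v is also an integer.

37402

gcd(43563, 3097):
  43563 = 14*3097 + 205
  3097 = 15*205 + 22
  205 = 9*22 + 7
  22 = 3*7 + 1
  7 = 7*1
so gcd(43563, 3097) = 1.
1 divides -23, so solutions exist.
Back-substitute for Bézout coefficients:
  1 = 22 - 3*7
  ... = 3097*(5950) + 43563*(-423)
Scale by -23/1 = -23: (u₀, v₀) = (-136850, 9729).
General solution: u = -136850 + 43563t, v = 9729 - 3097t for integer t.
u ≥ 0: smallest is -136850 mod 43563 = 37402 (at t = 4), with v = -2659.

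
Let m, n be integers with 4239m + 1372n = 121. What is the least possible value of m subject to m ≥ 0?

291

gcd(4239, 1372) = 1.
1 divides 121, so solutions exist.
By Bézout, 4239×(-145) + 1372×(448) = 1.
Scale by 121/1 = 121: (m₀, n₀) = (-17545, 54208).
General solution: m = -17545 + 1372t, n = 54208 - 4239t for integer t.
m ≥ 0: smallest is -17545 mod 1372 = 291 (at t = 13), with n = -899.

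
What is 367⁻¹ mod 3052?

1447

gcd(3052, 367):
  3052 = 8·367 + 116
  367 = 3·116 + 19
  116 = 6·19 + 2
  19 = 9·2 + 1
  2 = 2·1
so gcd(3052, 367) = 1.
Back-substitute for Bézout coefficients:
  1 = 19 - 9·2
  ... = 367·(1447) + 3052·(-174)
So 367·1447 ≡ 1 (mod 3052), and 1447 mod 3052 = 1447.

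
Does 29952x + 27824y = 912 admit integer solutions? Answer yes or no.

gcd(29952, 27824) = 16  (29952 = 1*27824 + 2128, 27824 = 13*2128 + 160, 2128 = 13*160 + 48, 160 = 3*48 + 16, 48 = 3*16).
16 divides 912, so integer solutions exist.

yes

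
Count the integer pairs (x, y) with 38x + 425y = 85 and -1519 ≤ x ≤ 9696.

26

gcd(425, 38) = 1.
By Bézout, 38×(-123) + 425×(11) = 1.
Particular solution: (170, -15).
General solution: x = 170 + 425t, y = -15 - 38t for integer t.
-1519 ≤ 170 + 425t ≤ 9696 gives t ∈ [-3, 22], which is 26 values.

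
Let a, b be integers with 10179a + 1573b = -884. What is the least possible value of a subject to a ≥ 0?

gcd(10179, 1573):
  10179 = 6·1573 + 741
  1573 = 2·741 + 91
  741 = 8·91 + 13
  91 = 7·13
so gcd(10179, 1573) = 13.
13 divides -884, so solutions exist.
Back-substitute for Bézout coefficients:
  13 = 741 - 8·91
  ... = 10179·(17) + 1573·(-110)
Scale by -884/13 = -68: (a₀, b₀) = (-1156, 7480).
General solution: a = -1156 + 121t, b = 7480 - 783t for integer t.
a ≥ 0: smallest is -1156 mod 121 = 54 (at t = 10), with b = -350.

54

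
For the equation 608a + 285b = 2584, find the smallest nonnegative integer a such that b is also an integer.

gcd(608, 285):
  608 = 2·285 + 38
  285 = 7·38 + 19
  38 = 2·19
so gcd(608, 285) = 19.
19 divides 2584, so solutions exist.
Back-substitute for Bézout coefficients:
  19 = 285 - 7·38
  ... = 608·(-7) + 285·(15)
Scale by 2584/19 = 136: (a₀, b₀) = (-952, 2040).
General solution: a = -952 + 15t, b = 2040 - 32t for integer t.
a ≥ 0: smallest is -952 mod 15 = 8 (at t = 64), with b = -8.

8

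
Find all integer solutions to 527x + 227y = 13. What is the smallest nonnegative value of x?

137

gcd(527, 227) = 1.
1 divides 13, so solutions exist.
By Bézout, 527·(28) + 227·(-65) = 1.
Scale by 13/1 = 13: (x₀, y₀) = (364, -845).
General solution: x = 364 + 227t, y = -845 - 527t for integer t.
x ≥ 0: smallest is 364 mod 227 = 137 (at t = -1), with y = -318.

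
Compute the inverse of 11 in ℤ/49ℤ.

gcd(49, 11) = 1  (49 = 4*11 + 5, 11 = 2*5 + 1, 5 = 5*1).
Back-substituting, 11*(9) + 49*(-2) = 1.
So 11*9 ≡ 1 (mod 49), and 9 mod 49 = 9.

9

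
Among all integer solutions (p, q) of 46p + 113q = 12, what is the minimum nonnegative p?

15

gcd(113, 46) = 1  (113 = 2×46 + 21, 46 = 2×21 + 4, 21 = 5×4 + 1, 4 = 4×1).
1 divides 12, so solutions exist.
Back-substituting, 46×(-27) + 113×(11) = 1.
Scale by 12/1 = 12: (p₀, q₀) = (-324, 132).
General solution: p = -324 + 113t, q = 132 - 46t for integer t.
p ≥ 0: smallest is -324 mod 113 = 15 (at t = 3), with q = -6.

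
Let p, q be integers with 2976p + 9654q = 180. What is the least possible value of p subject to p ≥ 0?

837

gcd(9654, 2976) = 6  (9654 = 3·2976 + 726, 2976 = 4·726 + 72, 726 = 10·72 + 6, 72 = 12·6).
6 divides 180, so solutions exist.
Back-substituting, 2976·(-133) + 9654·(41) = 6.
Scale by 180/6 = 30: (p₀, q₀) = (-3990, 1230).
General solution: p = -3990 + 1609t, q = 1230 - 496t for integer t.
p ≥ 0: smallest is -3990 mod 1609 = 837 (at t = 3), with q = -258.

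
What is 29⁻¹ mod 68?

gcd(68, 29):
  68 = 2*29 + 10
  29 = 2*10 + 9
  10 = 1*9 + 1
  9 = 9*1
so gcd(68, 29) = 1.
Back-substitute for Bézout coefficients:
  1 = 10 - 1*9
  ... = 29*(-7) + 68*(3)
So 29*-7 ≡ 1 (mod 68), and -7 mod 68 = 61.

61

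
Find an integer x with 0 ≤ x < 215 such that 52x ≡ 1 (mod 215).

153

gcd(215, 52) = 1  (215 = 4×52 + 7, 52 = 7×7 + 3, 7 = 2×3 + 1, 3 = 3×1).
Back-substituting, 52×(-62) + 215×(15) = 1.
So 52×-62 ≡ 1 (mod 215), and -62 mod 215 = 153.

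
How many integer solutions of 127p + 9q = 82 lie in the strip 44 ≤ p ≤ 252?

23

gcd(127, 9) = 1  (127 = 14×9 + 1, 9 = 9×1).
Back-substituting, 127×(1) + 9×(-14) = 1.
Scale by 82: particular solution (82, -1148); reduce p mod 9: (1, -5).
General solution: p = 1 + 9t, q = -5 - 127t for integer t.
44 ≤ 1 + 9t ≤ 252 gives t ∈ [5, 27], which is 23 values.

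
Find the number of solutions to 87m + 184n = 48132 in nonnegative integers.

3

gcd(184, 87) = 1  (184 = 2×87 + 10, 87 = 8×10 + 7, 10 = 1×7 + 3, 7 = 2×3 + 1, 3 = 3×1).
Back-substituting, 87×(55) + 184×(-26) = 1.
Scale by 48132: one solution is (2647260, -1251432). Reduce m mod 184: (52, 237).
General: m = 52 + 184t, n = 237 - 87t.
m ≥ 0 ⇒ t ≥ 0; n ≥ 0 ⇒ t ≤ 2. So t ∈ [0, 2]: 3 solutions.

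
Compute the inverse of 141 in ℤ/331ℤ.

gcd(331, 141) = 1.
By Bézout, 141*(54) + 331*(-23) = 1.
So 141*54 ≡ 1 (mod 331), and 54 mod 331 = 54.

54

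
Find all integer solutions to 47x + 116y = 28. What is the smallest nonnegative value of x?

gcd(116, 47) = 1  (116 = 2·47 + 22, 47 = 2·22 + 3, 22 = 7·3 + 1, 3 = 3·1).
1 divides 28, so solutions exist.
Back-substituting, 47·(-37) + 116·(15) = 1.
Scale by 28/1 = 28: (x₀, y₀) = (-1036, 420).
General solution: x = -1036 + 116t, y = 420 - 47t for integer t.
x ≥ 0: smallest is -1036 mod 116 = 8 (at t = 9), with y = -3.

8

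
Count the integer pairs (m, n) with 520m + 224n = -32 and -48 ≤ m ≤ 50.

gcd(520, 224) = 8.
By Bézout, 520·(-3) + 224·(7) = 8.
Particular solution: (12, -28).
General solution: m = 12 + 28t, n = -28 - 65t for integer t.
-48 ≤ 12 + 28t ≤ 50 gives t ∈ [-2, 1], which is 4 values.

4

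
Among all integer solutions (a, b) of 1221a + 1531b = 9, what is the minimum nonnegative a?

884

gcd(1531, 1221):
  1531 = 1*1221 + 310
  1221 = 3*310 + 291
  310 = 1*291 + 19
  291 = 15*19 + 6
  19 = 3*6 + 1
  6 = 6*1
so gcd(1531, 1221) = 1.
1 divides 9, so solutions exist.
Back-substitute for Bézout coefficients:
  1 = 19 - 3*6
  ... = 1221*(-242) + 1531*(193)
Scale by 9/1 = 9: (a₀, b₀) = (-2178, 1737).
General solution: a = -2178 + 1531t, b = 1737 - 1221t for integer t.
a ≥ 0: smallest is -2178 mod 1531 = 884 (at t = 2), with b = -705.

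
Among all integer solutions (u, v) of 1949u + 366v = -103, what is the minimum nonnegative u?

gcd(1949, 366) = 1  (1949 = 5*366 + 119, 366 = 3*119 + 9, 119 = 13*9 + 2, 9 = 4*2 + 1, 2 = 2*1).
1 divides -103, so solutions exist.
Back-substituting, 1949*(-163) + 366*(868) = 1.
Scale by -103/1 = -103: (u₀, v₀) = (16789, -89404).
General solution: u = 16789 + 366t, v = -89404 - 1949t for integer t.
u ≥ 0: smallest is 16789 mod 366 = 319 (at t = -45), with v = -1699.

319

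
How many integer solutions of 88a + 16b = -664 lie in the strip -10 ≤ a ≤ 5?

8

gcd(88, 16) = 8  (88 = 5·16 + 8, 16 = 2·8).
Back-substituting, 88·(1) + 16·(-5) = 8.
Scale by -83: particular solution (-83, 415); reduce a mod 2: (1, -47).
General solution: a = 1 + 2t, b = -47 - 11t for integer t.
-10 ≤ 1 + 2t ≤ 5 gives t ∈ [-5, 2], which is 8 values.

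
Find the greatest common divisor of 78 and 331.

gcd(331, 78):
  331 = 4*78 + 19
  78 = 4*19 + 2
  19 = 9*2 + 1
  2 = 2*1
so gcd(331, 78) = 1.

1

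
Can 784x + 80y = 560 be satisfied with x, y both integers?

gcd(784, 80) = 16.
16 divides 560, so integer solutions exist.

yes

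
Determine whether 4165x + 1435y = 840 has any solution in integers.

yes

gcd(4165, 1435) = 35  (4165 = 2·1435 + 1295, 1435 = 1·1295 + 140, 1295 = 9·140 + 35, 140 = 4·35).
35 divides 840, so integer solutions exist.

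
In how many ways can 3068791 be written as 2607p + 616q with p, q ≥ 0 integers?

21

gcd(2607, 616):
  2607 = 4*616 + 143
  616 = 4*143 + 44
  143 = 3*44 + 11
  44 = 4*11
so gcd(2607, 616) = 11.
Back-substitute for Bézout coefficients:
  11 = 143 - 3*44
  ... = 2607*(13) + 616*(-55)
Scale by 278981: one solution is (3626753, -15343955). Reduce p mod 56: (25, 4876).
General: p = 25 + 56t, q = 4876 - 237t.
p ≥ 0 ⇒ t ≥ 0; q ≥ 0 ⇒ t ≤ 20. So t ∈ [0, 20]: 21 solutions.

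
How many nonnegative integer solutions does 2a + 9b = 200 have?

gcd(9, 2) = 1.
By Bézout, 2·(-4) + 9·(1) = 1.
One solution: (1, 22).
General: a = 1 + 9t, b = 22 - 2t.
a ≥ 0 ⇒ t ≥ 0; b ≥ 0 ⇒ t ≤ 11. So t ∈ [0, 11]: 12 solutions.

12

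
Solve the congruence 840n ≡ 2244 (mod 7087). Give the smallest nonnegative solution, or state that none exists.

5976

gcd(7087, 840) = 1  (7087 = 8·840 + 367, 840 = 2·367 + 106, 367 = 3·106 + 49, 106 = 2·49 + 8, 49 = 6·8 + 1, 8 = 8·1).
1 divides 2244, so solutions exist.
Back-substituting, 840·(-869) + 7087·(103) = 1.
So 840·(-869) ≡ 1 (mod 7087); multiply by 2244: n ≡ -1950036 (mod 7087).
Smallest nonnegative: n = -1950036 mod 7087 = 5976.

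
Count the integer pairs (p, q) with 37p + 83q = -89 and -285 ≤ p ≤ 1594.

gcd(83, 37):
  83 = 2·37 + 9
  37 = 4·9 + 1
  9 = 9·1
so gcd(83, 37) = 1.
Back-substitute for Bézout coefficients:
  1 = 37 - 4·9
  ... = 37·(9) + 83·(-4)
Scale by -89: particular solution (-801, 356); reduce p mod 83: (29, -14).
General solution: p = 29 + 83t, q = -14 - 37t for integer t.
-285 ≤ 29 + 83t ≤ 1594 gives t ∈ [-3, 18], which is 22 values.

22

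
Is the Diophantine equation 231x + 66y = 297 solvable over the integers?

gcd(231, 66) = 33  (231 = 3·66 + 33, 66 = 2·33).
33 divides 297, so integer solutions exist.

yes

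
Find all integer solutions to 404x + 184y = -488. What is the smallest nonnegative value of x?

12

gcd(404, 184) = 4  (404 = 2·184 + 36, 184 = 5·36 + 4, 36 = 9·4).
4 divides -488, so solutions exist.
Back-substituting, 404·(-5) + 184·(11) = 4.
Scale by -488/4 = -122: (x₀, y₀) = (610, -1342).
General solution: x = 610 + 46t, y = -1342 - 101t for integer t.
x ≥ 0: smallest is 610 mod 46 = 12 (at t = -13), with y = -29.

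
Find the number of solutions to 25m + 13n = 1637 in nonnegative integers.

5

gcd(25, 13) = 1  (25 = 1·13 + 12, 13 = 1·12 + 1, 12 = 12·1).
Back-substituting, 25·(-1) + 13·(2) = 1.
Scale by 1637: one solution is (-1637, 3274). Reduce m mod 13: (1, 124).
General: m = 1 + 13t, n = 124 - 25t.
m ≥ 0 ⇒ t ≥ 0; n ≥ 0 ⇒ t ≤ 4. So t ∈ [0, 4]: 5 solutions.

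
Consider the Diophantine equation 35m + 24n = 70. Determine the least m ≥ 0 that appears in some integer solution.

gcd(35, 24):
  35 = 1×24 + 11
  24 = 2×11 + 2
  11 = 5×2 + 1
  2 = 2×1
so gcd(35, 24) = 1.
1 divides 70, so solutions exist.
Back-substitute for Bézout coefficients:
  1 = 11 - 5×2
  ... = 35×(11) + 24×(-16)
Scale by 70/1 = 70: (m₀, n₀) = (770, -1120).
General solution: m = 770 + 24t, n = -1120 - 35t for integer t.
m ≥ 0: smallest is 770 mod 24 = 2 (at t = -32), with n = 0.

2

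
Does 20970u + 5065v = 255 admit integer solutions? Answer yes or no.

yes

gcd(20970, 5065) = 5  (20970 = 4·5065 + 710, 5065 = 7·710 + 95, 710 = 7·95 + 45, 95 = 2·45 + 5, 45 = 9·5).
5 divides 255, so integer solutions exist.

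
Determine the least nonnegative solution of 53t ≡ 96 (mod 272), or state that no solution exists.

gcd(272, 53) = 1  (272 = 5×53 + 7, 53 = 7×7 + 4, 7 = 1×4 + 3, 4 = 1×3 + 1, 3 = 3×1).
1 divides 96, so solutions exist.
Back-substituting, 53×(77) + 272×(-15) = 1.
So 53×(77) ≡ 1 (mod 272); multiply by 96: t ≡ 7392 (mod 272).
Smallest nonnegative: t = 7392 mod 272 = 48.

48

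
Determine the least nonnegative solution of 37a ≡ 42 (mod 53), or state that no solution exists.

4

gcd(53, 37):
  53 = 1*37 + 16
  37 = 2*16 + 5
  16 = 3*5 + 1
  5 = 5*1
so gcd(53, 37) = 1.
1 divides 42, so solutions exist.
Back-substitute for Bézout coefficients:
  1 = 16 - 3*5
  ... = 37*(-10) + 53*(7)
So 37*(-10) ≡ 1 (mod 53); multiply by 42: a ≡ -420 (mod 53).
Smallest nonnegative: a = -420 mod 53 = 4.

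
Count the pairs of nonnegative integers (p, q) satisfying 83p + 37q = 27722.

gcd(83, 37) = 1  (83 = 2*37 + 9, 37 = 4*9 + 1, 9 = 9*1).
Back-substituting, 83*(-4) + 37*(9) = 1.
Scale by 27722: one solution is (-110888, 249498). Reduce p mod 37: (1, 747).
General: p = 1 + 37t, q = 747 - 83t.
p ≥ 0 ⇒ t ≥ 0; q ≥ 0 ⇒ t ≤ 9. So t ∈ [0, 9]: 10 solutions.

10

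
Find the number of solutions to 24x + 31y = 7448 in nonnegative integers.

gcd(31, 24):
  31 = 1*24 + 7
  24 = 3*7 + 3
  7 = 2*3 + 1
  3 = 3*1
so gcd(31, 24) = 1.
Back-substitute for Bézout coefficients:
  1 = 7 - 2*3
  ... = 24*(-9) + 31*(7)
Scale by 7448: one solution is (-67032, 52136). Reduce x mod 31: (21, 224).
General: x = 21 + 31t, y = 224 - 24t.
x ≥ 0 ⇒ t ≥ 0; y ≥ 0 ⇒ t ≤ 9. So t ∈ [0, 9]: 10 solutions.

10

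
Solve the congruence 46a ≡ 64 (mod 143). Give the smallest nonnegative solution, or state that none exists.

gcd(143, 46):
  143 = 3*46 + 5
  46 = 9*5 + 1
  5 = 5*1
so gcd(143, 46) = 1.
1 divides 64, so solutions exist.
Back-substitute for Bézout coefficients:
  1 = 46 - 9*5
  ... = 46*(28) + 143*(-9)
So 46*(28) ≡ 1 (mod 143); multiply by 64: a ≡ 1792 (mod 143).
Smallest nonnegative: a = 1792 mod 143 = 76.

76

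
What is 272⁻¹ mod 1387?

gcd(1387, 272) = 1.
By Bézout, 272*(-668) + 1387*(131) = 1.
So 272*-668 ≡ 1 (mod 1387), and -668 mod 1387 = 719.

719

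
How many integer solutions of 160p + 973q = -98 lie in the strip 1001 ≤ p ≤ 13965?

gcd(973, 160) = 1  (973 = 6*160 + 13, 160 = 12*13 + 4, 13 = 3*4 + 1, 4 = 4*1).
Back-substituting, 160*(-225) + 973*(37) = 1.
Scale by -98: particular solution (22050, -3626); reduce p mod 973: (644, -106).
General solution: p = 644 + 973t, q = -106 - 160t for integer t.
1001 ≤ 644 + 973t ≤ 13965 gives t ∈ [1, 13], which is 13 values.

13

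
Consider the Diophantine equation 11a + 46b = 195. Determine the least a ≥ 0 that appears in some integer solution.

1

gcd(46, 11):
  46 = 4·11 + 2
  11 = 5·2 + 1
  2 = 2·1
so gcd(46, 11) = 1.
1 divides 195, so solutions exist.
Back-substitute for Bézout coefficients:
  1 = 11 - 5·2
  ... = 11·(21) + 46·(-5)
Scale by 195/1 = 195: (a₀, b₀) = (4095, -975).
General solution: a = 4095 + 46t, b = -975 - 11t for integer t.
a ≥ 0: smallest is 4095 mod 46 = 1 (at t = -89), with b = 4.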